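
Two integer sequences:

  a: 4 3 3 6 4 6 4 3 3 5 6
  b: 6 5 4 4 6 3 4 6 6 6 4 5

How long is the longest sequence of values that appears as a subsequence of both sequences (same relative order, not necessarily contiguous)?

One common subsequence of length 6: 4 (a #1, b #4); then 3 (a #2, b #6); then 6 (a #4, b #9); then 6 (a #6, b #10); then 4 (a #7, b #11); then 5 (a #10, b #12), and the DP table's final entry dp[11][12] is also 6, so no common subsequence is longer.

6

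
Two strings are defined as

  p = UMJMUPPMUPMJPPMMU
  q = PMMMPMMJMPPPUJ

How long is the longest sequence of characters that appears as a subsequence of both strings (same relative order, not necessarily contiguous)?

9

One common subsequence of length 9: M [2,3], M [4,4], P [7,5], M [8,6], M [11,7], J [12,8], P [13,11], P [14,12], U [17,13], and the DP table's final entry dp[17][14] is also 9, so no common subsequence is longer.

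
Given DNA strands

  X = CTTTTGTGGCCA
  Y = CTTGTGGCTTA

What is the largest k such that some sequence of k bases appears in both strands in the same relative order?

Let dp[i][j] be the LCS length of the first i bases of X and the first j bases of Y. dp[i][j] = dp[i-1][j-1]+1 when the i-th and j-th bases match, else max(dp[i-1][j], dp[i][j-1]).
    ·  C  T  T  G  T  G  G  C  T  T  A
 ·  0  0  0  0  0  0  0  0  0  0  0  0
 C  0  1  1  1  1  1  1  1  1  1  1  1
 T  0  1  2  2  2  2  2  2  2  2  2  2
 T  0  1  2  3  3  3  3  3  3  3  3  3
 T  0  1  2  3  3  4  4  4  4  4  4  4
 T  0  1  2  3  3  4  4  4  4  5  5  5
 G  0  1  2  3  4  4  5  5  5  5  5  5
 T  0  1  2  3  4  5  5  5  5  6  6  6
 G  0  1  2  3  4  5  6  6  6  6  6  6
 G  0  1  2  3  4  5  6  7  7  7  7  7
 C  0  1  2  3  4  5  6  7  8  8  8  8
 C  0  1  2  3  4  5  6  7  8  8  8  8
 A  0  1  2  3  4  5  6  7  8  8  8  9
dp[12][11] = 9. One LCS (by backtracking along matches): CTTGTGGCA.

9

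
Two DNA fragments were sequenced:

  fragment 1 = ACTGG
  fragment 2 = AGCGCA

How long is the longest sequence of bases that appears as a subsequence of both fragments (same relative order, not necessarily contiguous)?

Match A at fragment 1[1]=fragment 2[1], C at fragment 1[2]=fragment 2[3], G at fragment 1[4]=fragment 2[4] — 3 bases in the same relative order in both. Since dp[5][6] = 3, nothing longer is possible.

3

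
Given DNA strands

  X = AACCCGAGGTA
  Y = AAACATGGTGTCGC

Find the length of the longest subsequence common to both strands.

Match A at X[1]=Y[2]; then A at X[2]=Y[3]; then C at X[3]=Y[4]; then G at X[6]=Y[7]; then G at X[8]=Y[8]; then G at X[9]=Y[10]; then T at X[10]=Y[11] — 7 bases in the same relative order in both. The LCS DP gives dp[11][14] = 7, so this is optimal.

7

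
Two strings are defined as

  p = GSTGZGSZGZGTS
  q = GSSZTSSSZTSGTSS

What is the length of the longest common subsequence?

One common subsequence of length 8: G [1,1] → S [2,3] → T [3,5] → Z [5,9] → S [7,11] → G [11,12] → T [12,13] → S [13,15], and the DP table's final entry dp[13][15] is also 8, so no common subsequence is longer.

8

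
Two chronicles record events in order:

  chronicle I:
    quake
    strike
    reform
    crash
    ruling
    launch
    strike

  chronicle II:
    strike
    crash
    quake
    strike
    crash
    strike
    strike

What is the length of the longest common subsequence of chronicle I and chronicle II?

One common subsequence of length 4: quake (chronicle I #1, chronicle II #3) → strike (chronicle I #2, chronicle II #4) → crash (chronicle I #4, chronicle II #5) → strike (chronicle I #7, chronicle II #7), and the DP table's final entry dp[7][7] is also 4, so no common subsequence is longer.

4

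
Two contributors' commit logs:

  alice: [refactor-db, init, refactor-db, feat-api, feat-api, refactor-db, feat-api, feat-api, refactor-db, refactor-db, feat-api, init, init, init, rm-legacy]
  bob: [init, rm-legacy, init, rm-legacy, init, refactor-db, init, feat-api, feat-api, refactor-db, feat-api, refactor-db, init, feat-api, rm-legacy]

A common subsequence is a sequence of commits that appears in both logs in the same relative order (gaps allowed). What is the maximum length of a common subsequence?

9

Taking refactor-db (alice #1, bob #6); then init (alice #2, bob #7); then feat-api (alice #4, bob #8); then feat-api (alice #5, bob #9); then refactor-db (alice #6, bob #10); then feat-api (alice #8, bob #11); then refactor-db (alice #9, bob #12); then feat-api (alice #11, bob #14); then rm-legacy (alice #15, bob #15) gives a common subsequence of length 9. Since dp[15][15] = 9, nothing longer is possible.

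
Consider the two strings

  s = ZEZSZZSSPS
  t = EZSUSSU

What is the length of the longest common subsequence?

5

Pick E (s #2, t #1), then Z (s #3, t #2), then S (s #4, t #3), then S (s #7, t #5), then S (s #8, t #6); all 5 characters appear in both, in order. The LCS DP gives dp[10][7] = 5, so this is optimal.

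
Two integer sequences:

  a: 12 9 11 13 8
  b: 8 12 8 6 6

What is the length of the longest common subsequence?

2

Let dp[i][j] be the LCS length of the first i values of a and the first j values of b. dp[i][j] = dp[i-1][j-1]+1 when the i-th and j-th values match, else max(dp[i-1][j], dp[i][j-1]).
    ·  8 12  8  6  6
 ·  0  0  0  0  0  0
12  0  0  1  1  1  1
 9  0  0  1  1  1  1
11  0  0  1  1  1  1
13  0  0  1  1  1  1
 8  0  1  1  2  2  2
dp[5][5] = 2. One LCS (by backtracking along matches): 12, 8.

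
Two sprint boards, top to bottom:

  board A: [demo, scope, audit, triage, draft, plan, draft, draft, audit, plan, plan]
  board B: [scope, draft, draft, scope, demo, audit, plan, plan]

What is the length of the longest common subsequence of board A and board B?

6

Match scope at board A[2]=board B[1] → draft at board A[5]=board B[2] → draft at board A[7]=board B[3] → audit at board A[9]=board B[6] → plan at board A[10]=board B[7] → plan at board A[11]=board B[8] — 6 tasks in the same relative order in both. The LCS DP gives dp[11][8] = 6, so this is optimal.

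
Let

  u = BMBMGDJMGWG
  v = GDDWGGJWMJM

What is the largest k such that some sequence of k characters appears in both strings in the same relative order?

One common subsequence of length 4: G at u[5]=v[1], then D at u[6]=v[3], then J at u[7]=v[10], then M at u[8]=v[11]. The LCS DP gives dp[11][11] = 4, so this is optimal.

4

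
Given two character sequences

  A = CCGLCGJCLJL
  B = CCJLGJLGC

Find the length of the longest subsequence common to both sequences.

Pick C (A #1, B #1) → C (A #2, B #2) → G (A #3, B #5) → L (A #4, B #7) → G (A #6, B #8) → C (A #8, B #9); all 6 characters appear in both, in order. dp[11][9] = 6 confirms this is the maximum.

6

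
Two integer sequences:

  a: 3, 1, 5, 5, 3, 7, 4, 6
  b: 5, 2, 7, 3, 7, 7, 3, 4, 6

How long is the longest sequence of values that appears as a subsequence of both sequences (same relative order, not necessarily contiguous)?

Pick 5 (a #3, b #1); then 3 (a #5, b #4); then 7 (a #6, b #6); then 4 (a #7, b #8); then 6 (a #8, b #9); all 5 values appear in both, in order, and the DP table's final entry dp[8][9] is also 5, so no common subsequence is longer.

5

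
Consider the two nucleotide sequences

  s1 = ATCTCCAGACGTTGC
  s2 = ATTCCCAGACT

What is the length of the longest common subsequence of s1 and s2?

Pick A [1,1] → T [2,3] → C [3,4] → C [5,5] → C [6,6] → A [7,7] → G [8,8] → A [9,9] → C [10,10] → T [13,11]; all 10 bases appear in both, in order. The LCS DP gives dp[15][11] = 10, so this is optimal.

10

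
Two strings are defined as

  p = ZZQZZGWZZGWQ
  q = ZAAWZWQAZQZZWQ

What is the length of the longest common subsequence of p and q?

One common subsequence of length 8: Z (p #1, q #1), then Z (p #2, q #5), then Q (p #3, q #7), then Z (p #4, q #9), then Z (p #8, q #11), then Z (p #9, q #12), then W (p #11, q #13), then Q (p #12, q #14). dp[12][14] = 8 confirms this is the maximum.

8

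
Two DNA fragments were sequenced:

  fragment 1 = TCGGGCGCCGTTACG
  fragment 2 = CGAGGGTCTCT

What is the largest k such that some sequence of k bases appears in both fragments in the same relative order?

Match C [2,1]; then G [3,2]; then G [4,4]; then G [5,5]; then G [7,6]; then C [8,8]; then C [9,10]; then T [12,11] — 8 bases in the same relative order in both. Since dp[15][11] = 8, nothing longer is possible.

8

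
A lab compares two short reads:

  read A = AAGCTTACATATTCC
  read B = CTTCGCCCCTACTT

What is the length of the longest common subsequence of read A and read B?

Pick C at read A[4]=read B[1], then T at read A[5]=read B[2], then T at read A[6]=read B[3], then C at read A[8]=read B[9], then T at read A[10]=read B[10], then A at read A[11]=read B[11], then T at read A[12]=read B[13], then T at read A[13]=read B[14]; all 8 bases appear in both, in order. Since dp[15][14] = 8, nothing longer is possible.

8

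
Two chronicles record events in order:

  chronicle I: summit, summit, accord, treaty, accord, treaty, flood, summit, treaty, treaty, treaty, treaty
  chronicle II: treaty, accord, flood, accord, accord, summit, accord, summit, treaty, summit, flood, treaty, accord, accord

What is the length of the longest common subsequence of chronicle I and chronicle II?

Taking treaty [4,1], then accord [5,2], then flood [7,3], then summit [8,8], then treaty [9,9], then treaty [10,12] gives a common subsequence of length 6. Since dp[12][14] = 6, nothing longer is possible.

6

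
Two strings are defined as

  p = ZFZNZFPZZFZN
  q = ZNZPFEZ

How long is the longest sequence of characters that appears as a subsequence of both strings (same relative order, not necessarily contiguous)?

6

Let dp[i][j] be the LCS length of the first i characters of p and the first j characters of q. dp[i][j] = dp[i-1][j-1]+1 when the i-th and j-th characters match, else max(dp[i-1][j], dp[i][j-1]).
    ·  Z  N  Z  P  F  E  Z
 ·  0  0  0  0  0  0  0  0
 Z  0  1  1  1  1  1  1  1
 F  0  1  1  1  1  2  2  2
 Z  0  1  1  2  2  2  2  3
 N  0  1  2  2  2  2  2  3
 Z  0  1  2  3  3  3  3  3
 F  0  1  2  3  3  4  4  4
 P  0  1  2  3  4  4  4  4
 Z  0  1  2  3  4  4  4  5
 Z  0  1  2  3  4  4  4  5
 F  0  1  2  3  4  5  5  5
 Z  0  1  2  3  4  5  5  6
 N  0  1  2  3  4  5  5  6
dp[12][7] = 6. One LCS (by backtracking along matches): ZNZPFZ.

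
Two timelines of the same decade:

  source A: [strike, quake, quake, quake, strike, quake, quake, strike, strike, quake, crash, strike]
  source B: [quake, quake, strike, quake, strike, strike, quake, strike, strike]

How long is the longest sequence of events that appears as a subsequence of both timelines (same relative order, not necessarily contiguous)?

8

One common subsequence of length 8: quake at source A[3]=source B[1] → quake at source A[4]=source B[2] → strike at source A[5]=source B[3] → quake at source A[7]=source B[4] → strike at source A[8]=source B[5] → strike at source A[9]=source B[6] → quake at source A[10]=source B[7] → strike at source A[12]=source B[9]. Since dp[12][9] = 8, nothing longer is possible.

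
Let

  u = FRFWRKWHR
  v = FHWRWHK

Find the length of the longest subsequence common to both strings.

5

Let dp[i][j] be the LCS length of the first i characters of u and the first j characters of v. dp[i][j] = dp[i-1][j-1]+1 when the i-th and j-th characters match, else max(dp[i-1][j], dp[i][j-1]).
    ·  F  H  W  R  W  H  K
 ·  0  0  0  0  0  0  0  0
 F  0  1  1  1  1  1  1  1
 R  0  1  1  1  2  2  2  2
 F  0  1  1  1  2  2  2  2
 W  0  1  1  2  2  3  3  3
 R  0  1  1  2  3  3  3  3
 K  0  1  1  2  3  3  3  4
 W  0  1  1  2  3  4  4  4
 H  0  1  2  2  3  4  5  5
 R  0  1  2  2  3  4  5  5
dp[9][7] = 5. One LCS (by backtracking along matches): FWRWH.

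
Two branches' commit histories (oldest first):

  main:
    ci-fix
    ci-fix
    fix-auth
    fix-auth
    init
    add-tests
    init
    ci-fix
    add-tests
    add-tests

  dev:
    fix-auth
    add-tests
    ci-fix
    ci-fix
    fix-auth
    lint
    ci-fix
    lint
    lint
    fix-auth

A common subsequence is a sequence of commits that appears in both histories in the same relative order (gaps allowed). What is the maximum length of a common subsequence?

Match ci-fix (main #1, dev #3) → ci-fix (main #2, dev #4) → fix-auth (main #3, dev #5) → fix-auth (main #4, dev #10) — 4 commits in the same relative order in both, and the DP table's final entry dp[10][10] is also 4, so no common subsequence is longer.

4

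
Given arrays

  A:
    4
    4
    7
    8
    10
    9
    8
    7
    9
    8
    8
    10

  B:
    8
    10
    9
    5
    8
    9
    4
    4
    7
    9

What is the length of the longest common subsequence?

6

One common subsequence of length 6: 8 [4,1], 10 [5,2], 9 [6,3], 8 [7,5], 7 [8,9], 9 [9,10]. dp[12][10] = 6 confirms this is the maximum.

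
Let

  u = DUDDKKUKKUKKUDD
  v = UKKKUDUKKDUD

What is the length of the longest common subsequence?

9

Pick U at u[2]=v[1], then K at u[5]=v[3], then K at u[6]=v[4], then U at u[7]=v[5], then U at u[10]=v[7], then K at u[11]=v[8], then K at u[12]=v[9], then U at u[13]=v[11], then D at u[15]=v[12]; all 9 characters appear in both, in order, and the DP table's final entry dp[15][12] is also 9, so no common subsequence is longer.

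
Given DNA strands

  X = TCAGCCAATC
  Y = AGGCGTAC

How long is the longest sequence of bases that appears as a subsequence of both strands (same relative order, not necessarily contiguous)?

Let dp[i][j] be the LCS length of the first i bases of X and the first j bases of Y. dp[i][j] = dp[i-1][j-1]+1 when the i-th and j-th bases match, else max(dp[i-1][j], dp[i][j-1]).
    ·  A  G  G  C  G  T  A  C
 ·  0  0  0  0  0  0  0  0  0
 T  0  0  0  0  0  0  1  1  1
 C  0  0  0  0  1  1  1  1  2
 A  0  1  1  1  1  1  1  2  2
 G  0  1  2  2  2  2  2  2  2
 C  0  1  2  2  3  3  3  3  3
 C  0  1  2  2  3  3  3  3  4
 A  0  1  2  2  3  3  3  4  4
 A  0  1  2  2  3  3  3  4  4
 T  0  1  2  2  3  3  4  4  4
 C  0  1  2  2  3  3  4  4  5
dp[10][8] = 5. One LCS (by backtracking along matches): AGCAC.

5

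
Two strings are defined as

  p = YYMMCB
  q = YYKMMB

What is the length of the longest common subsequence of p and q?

Let dp[i][j] be the LCS length of the first i characters of p and the first j characters of q. dp[i][j] = dp[i-1][j-1]+1 when the i-th and j-th characters match, else max(dp[i-1][j], dp[i][j-1]).
    ·  Y  Y  K  M  M  B
 ·  0  0  0  0  0  0  0
 Y  0  1  1  1  1  1  1
 Y  0  1  2  2  2  2  2
 M  0  1  2  2  3  3  3
 M  0  1  2  2  3  4  4
 C  0  1  2  2  3  4  4
 B  0  1  2  2  3  4  5
dp[6][6] = 5. One LCS (by backtracking along matches): YYMMB.

5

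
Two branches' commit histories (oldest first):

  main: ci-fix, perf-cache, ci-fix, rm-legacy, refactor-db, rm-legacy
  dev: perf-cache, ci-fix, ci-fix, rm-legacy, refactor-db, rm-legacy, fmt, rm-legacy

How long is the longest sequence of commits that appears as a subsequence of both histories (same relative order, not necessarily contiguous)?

Pick ci-fix (main #1, dev #2); then ci-fix (main #3, dev #3); then rm-legacy (main #4, dev #4); then refactor-db (main #5, dev #5); then rm-legacy (main #6, dev #8); all 5 commits appear in both, in order, and the DP table's final entry dp[6][8] is also 5, so no common subsequence is longer.

5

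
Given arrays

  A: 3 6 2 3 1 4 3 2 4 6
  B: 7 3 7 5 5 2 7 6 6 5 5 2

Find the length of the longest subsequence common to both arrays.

Taking 3 (A #1, B #2) → 6 (A #2, B #9) → 2 (A #8, B #12) gives a common subsequence of length 3, and the DP table's final entry dp[10][12] is also 3, so no common subsequence is longer.

3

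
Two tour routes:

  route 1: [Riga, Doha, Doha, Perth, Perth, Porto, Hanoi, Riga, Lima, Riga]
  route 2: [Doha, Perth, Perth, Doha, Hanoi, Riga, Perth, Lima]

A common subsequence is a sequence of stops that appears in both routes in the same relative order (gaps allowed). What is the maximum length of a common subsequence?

6

Match Doha [3,1]; then Perth [4,2]; then Perth [5,3]; then Hanoi [7,5]; then Riga [8,6]; then Lima [9,8] — 6 stops in the same relative order in both, and the DP table's final entry dp[10][8] is also 6, so no common subsequence is longer.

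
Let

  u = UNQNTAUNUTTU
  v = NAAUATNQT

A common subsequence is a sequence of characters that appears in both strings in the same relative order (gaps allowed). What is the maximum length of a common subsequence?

Match N [2,1], then A [6,3], then U [7,4], then N [8,7], then T [11,9] — 5 characters in the same relative order in both. dp[12][9] = 5 confirms this is the maximum.

5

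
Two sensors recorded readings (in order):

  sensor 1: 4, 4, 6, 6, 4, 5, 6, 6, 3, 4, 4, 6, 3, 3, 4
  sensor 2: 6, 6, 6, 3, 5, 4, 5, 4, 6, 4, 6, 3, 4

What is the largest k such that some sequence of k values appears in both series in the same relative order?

9

One common subsequence of length 9: 6 [3,2]; then 6 [4,3]; then 4 [5,6]; then 5 [6,7]; then 6 [8,9]; then 4 [11,10]; then 6 [12,11]; then 3 [14,12]; then 4 [15,13]. Since dp[15][13] = 9, nothing longer is possible.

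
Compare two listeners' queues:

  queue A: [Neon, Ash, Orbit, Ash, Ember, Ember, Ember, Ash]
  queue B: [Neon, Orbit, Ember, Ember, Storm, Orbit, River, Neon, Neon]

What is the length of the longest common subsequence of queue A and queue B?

One common subsequence of length 4: Neon [1,1]; then Orbit [3,2]; then Ember [5,3]; then Ember [6,4]. The LCS DP gives dp[8][9] = 4, so this is optimal.

4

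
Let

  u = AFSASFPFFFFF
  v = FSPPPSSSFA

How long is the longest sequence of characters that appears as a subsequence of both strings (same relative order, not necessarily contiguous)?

4

Let dp[i][j] be the LCS length of the first i characters of u and the first j characters of v. dp[i][j] = dp[i-1][j-1]+1 when the i-th and j-th characters match, else max(dp[i-1][j], dp[i][j-1]).
    ·  F  S  P  P  P  S  S  S  F  A
 ·  0  0  0  0  0  0  0  0  0  0  0
 A  0  0  0  0  0  0  0  0  0  0  1
 F  0  1  1  1  1  1  1  1  1  1  1
 S  0  1  2  2  2  2  2  2  2  2  2
 A  0  1  2  2  2  2  2  2  2  2  3
 S  0  1  2  2  2  2  3  3  3  3  3
 F  0  1  2  2  2  2  3  3  3  4  4
 P  0  1  2  3  3  3  3  3  3  4  4
 F  0  1  2  3  3  3  3  3  3  4  4
 F  0  1  2  3  3  3  3  3  3  4  4
 F  0  1  2  3  3  3  3  3  3  4  4
 F  0  1  2  3  3  3  3  3  3  4  4
 F  0  1  2  3  3  3  3  3  3  4  4
dp[12][10] = 4. One LCS (by backtracking along matches): FSSF.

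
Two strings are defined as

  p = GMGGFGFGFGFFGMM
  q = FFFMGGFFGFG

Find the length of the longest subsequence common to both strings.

8

One common subsequence of length 8: M [2,4]; then G [4,5]; then G [6,6]; then F [7,7]; then F [9,8]; then G [10,9]; then F [12,10]; then G [13,11]. Since dp[15][11] = 8, nothing longer is possible.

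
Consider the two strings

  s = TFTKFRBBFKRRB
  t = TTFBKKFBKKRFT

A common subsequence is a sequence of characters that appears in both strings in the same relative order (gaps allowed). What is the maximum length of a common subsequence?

Taking T at s[1]=t[2], then F at s[2]=t[3], then K at s[4]=t[6], then F at s[5]=t[7], then B at s[7]=t[8], then K at s[10]=t[10], then R at s[11]=t[11] gives a common subsequence of length 7. Since dp[13][13] = 7, nothing longer is possible.

7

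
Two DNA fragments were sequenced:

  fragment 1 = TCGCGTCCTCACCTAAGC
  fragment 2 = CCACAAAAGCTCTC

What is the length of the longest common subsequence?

8

Match C [2,2]; then C [4,4]; then G [5,9]; then C [8,10]; then T [9,11]; then C [13,12]; then T [14,13]; then C [18,14] — 8 bases in the same relative order in both. The LCS DP gives dp[18][14] = 8, so this is optimal.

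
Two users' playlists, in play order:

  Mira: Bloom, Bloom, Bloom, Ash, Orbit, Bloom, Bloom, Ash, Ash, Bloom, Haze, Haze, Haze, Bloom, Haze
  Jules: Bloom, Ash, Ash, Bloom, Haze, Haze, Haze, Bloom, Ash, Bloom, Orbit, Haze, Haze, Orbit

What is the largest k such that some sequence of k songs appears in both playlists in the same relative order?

9

Taking Bloom (Mira #7, Jules #1), then Ash (Mira #8, Jules #2), then Ash (Mira #9, Jules #3), then Bloom (Mira #10, Jules #4), then Haze (Mira #11, Jules #5), then Haze (Mira #12, Jules #6), then Haze (Mira #13, Jules #7), then Bloom (Mira #14, Jules #10), then Haze (Mira #15, Jules #13) gives a common subsequence of length 9, and the DP table's final entry dp[15][14] is also 9, so no common subsequence is longer.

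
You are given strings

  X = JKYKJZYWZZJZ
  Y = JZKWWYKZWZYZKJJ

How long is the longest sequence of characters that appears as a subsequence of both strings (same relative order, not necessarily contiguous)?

Match J [1,1], then K [2,3], then Y [3,6], then K [4,7], then Z [6,8], then W [8,9], then Z [9,10], then Z [10,12], then J [11,15] — 9 characters in the same relative order in both. The LCS DP gives dp[12][15] = 9, so this is optimal.

9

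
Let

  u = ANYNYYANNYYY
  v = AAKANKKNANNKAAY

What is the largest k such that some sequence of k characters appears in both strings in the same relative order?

Match A at u[1]=v[4], N at u[2]=v[5], N at u[4]=v[8], A at u[7]=v[9], N at u[8]=v[10], N at u[9]=v[11], Y at u[12]=v[15] — 7 characters in the same relative order in both, and the DP table's final entry dp[12][15] is also 7, so no common subsequence is longer.

7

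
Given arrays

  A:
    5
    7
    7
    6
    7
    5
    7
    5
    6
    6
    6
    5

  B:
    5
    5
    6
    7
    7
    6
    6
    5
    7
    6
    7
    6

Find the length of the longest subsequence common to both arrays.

8

Taking 5 at A[1]=B[2], 7 at A[2]=B[4], 7 at A[3]=B[5], 6 at A[4]=B[7], 5 at A[6]=B[8], 7 at A[7]=B[9], 6 at A[9]=B[10], 6 at A[11]=B[12] gives a common subsequence of length 8. Since dp[12][12] = 8, nothing longer is possible.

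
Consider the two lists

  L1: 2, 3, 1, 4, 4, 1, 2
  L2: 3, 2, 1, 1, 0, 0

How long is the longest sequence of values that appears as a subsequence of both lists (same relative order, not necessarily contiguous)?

Match 2 [1,2], 1 [3,3], 1 [6,4] — 3 values in the same relative order in both. The LCS DP gives dp[7][6] = 3, so this is optimal.

3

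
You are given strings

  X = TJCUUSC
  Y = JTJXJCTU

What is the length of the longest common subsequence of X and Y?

4

One common subsequence of length 4: T (X #1, Y #2), then J (X #2, Y #5), then C (X #3, Y #6), then U (X #5, Y #8), and the DP table's final entry dp[7][8] is also 4, so no common subsequence is longer.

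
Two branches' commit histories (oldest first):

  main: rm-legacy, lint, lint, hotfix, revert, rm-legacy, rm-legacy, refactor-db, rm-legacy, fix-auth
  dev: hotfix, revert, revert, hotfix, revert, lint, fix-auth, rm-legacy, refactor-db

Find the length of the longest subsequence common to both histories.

Taking hotfix (main #4, dev #4); then revert (main #5, dev #5); then rm-legacy (main #7, dev #8); then refactor-db (main #8, dev #9) gives a common subsequence of length 4. The LCS DP gives dp[10][9] = 4, so this is optimal.

4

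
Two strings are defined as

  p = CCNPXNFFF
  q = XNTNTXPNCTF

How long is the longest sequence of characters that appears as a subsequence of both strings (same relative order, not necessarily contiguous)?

Let dp[i][j] be the LCS length of the first i characters of p and the first j characters of q. dp[i][j] = dp[i-1][j-1]+1 when the i-th and j-th characters match, else max(dp[i-1][j], dp[i][j-1]).
    ·  X  N  T  N  T  X  P  N  C  T  F
 ·  0  0  0  0  0  0  0  0  0  0  0  0
 C  0  0  0  0  0  0  0  0  0  1  1  1
 C  0  0  0  0  0  0  0  0  0  1  1  1
 N  0  0  1  1  1  1  1  1  1  1  1  1
 P  0  0  1  1  1  1  1  2  2  2  2  2
 X  0  1  1  1  1  1  2  2  2  2  2  2
 N  0  1  2  2  2  2  2  2  3  3  3  3
 F  0  1  2  2  2  2  2  2  3  3  3  4
 F  0  1  2  2  2  2  2  2  3  3  3  4
 F  0  1  2  2  2  2  2  2  3  3  3  4
dp[9][11] = 4. One LCS (by backtracking along matches): NPNF.

4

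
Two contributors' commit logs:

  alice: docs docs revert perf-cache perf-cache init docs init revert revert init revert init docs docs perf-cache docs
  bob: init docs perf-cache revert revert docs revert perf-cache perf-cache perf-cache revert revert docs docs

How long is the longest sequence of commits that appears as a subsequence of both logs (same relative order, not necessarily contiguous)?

Pick docs at alice[1]=bob[2], docs at alice[2]=bob[6], revert at alice[3]=bob[7], perf-cache at alice[4]=bob[9], perf-cache at alice[5]=bob[10], revert at alice[10]=bob[11], revert at alice[12]=bob[12], docs at alice[15]=bob[13], docs at alice[17]=bob[14]; all 9 commits appear in both, in order, and the DP table's final entry dp[17][14] is also 9, so no common subsequence is longer.

9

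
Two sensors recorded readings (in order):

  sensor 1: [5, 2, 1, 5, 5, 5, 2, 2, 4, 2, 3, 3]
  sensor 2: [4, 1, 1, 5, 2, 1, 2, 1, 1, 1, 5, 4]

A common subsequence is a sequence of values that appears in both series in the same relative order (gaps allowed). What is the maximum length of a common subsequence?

Let dp[i][j] be the LCS length of the first i values of sensor 1 and the first j values of sensor 2. dp[i][j] = dp[i-1][j-1]+1 when the i-th and j-th values match, else max(dp[i-1][j], dp[i][j-1]).
    ·  4  1  1  5  2  1  2  1  1  1  5  4
 ·  0  0  0  0  0  0  0  0  0  0  0  0  0
 5  0  0  0  0  1  1  1  1  1  1  1  1  1
 2  0  0  0  0  1  2  2  2  2  2  2  2  2
 1  0  0  1  1  1  2  3  3  3  3  3  3  3
 5  0  0  1  1  2  2  3  3  3  3  3  4  4
 5  0  0  1  1  2  2  3  3  3  3  3  4  4
 5  0  0  1  1  2  2  3  3  3  3  3  4  4
 2  0  0  1  1  2  3  3  4  4  4  4  4  4
 2  0  0  1  1  2  3  3  4  4  4  4  4  4
 4  0  1  1  1  2  3  3  4  4  4  4  4  5
 2  0  1  1  1  2  3  3  4  4  4  4  4  5
 3  0  1  1  1  2  3  3  4  4  4  4  4  5
 3  0  1  1  1  2  3  3  4  4  4  4  4  5
dp[12][12] = 5. One LCS (by backtracking along matches): 5, 2, 1, 5, 4.

5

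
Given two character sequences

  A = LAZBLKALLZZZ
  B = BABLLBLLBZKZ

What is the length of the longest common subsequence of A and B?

Taking A at A[2]=B[2], B at A[4]=B[3], L at A[5]=B[5], L at A[8]=B[7], L at A[9]=B[8], Z at A[10]=B[10], Z at A[12]=B[12] gives a common subsequence of length 7. dp[12][12] = 7 confirms this is the maximum.

7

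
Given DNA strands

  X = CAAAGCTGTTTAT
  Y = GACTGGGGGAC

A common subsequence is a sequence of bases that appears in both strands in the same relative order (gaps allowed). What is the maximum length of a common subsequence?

One common subsequence of length 5: A at X[4]=Y[2]; then C at X[6]=Y[3]; then T at X[7]=Y[4]; then G at X[8]=Y[9]; then A at X[12]=Y[10]. The LCS DP gives dp[13][11] = 5, so this is optimal.

5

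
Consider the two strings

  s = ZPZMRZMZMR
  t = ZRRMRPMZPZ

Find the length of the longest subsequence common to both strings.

5

Taking Z (s #1, t #1) → P (s #2, t #6) → M (s #4, t #7) → Z (s #6, t #8) → Z (s #8, t #10) gives a common subsequence of length 5. The LCS DP gives dp[10][10] = 5, so this is optimal.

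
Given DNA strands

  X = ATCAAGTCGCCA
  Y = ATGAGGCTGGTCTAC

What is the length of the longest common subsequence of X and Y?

Taking A (X #1, Y #1), then T (X #2, Y #2), then A (X #4, Y #4), then G (X #6, Y #6), then T (X #7, Y #8), then G (X #9, Y #10), then C (X #10, Y #12), then C (X #11, Y #15) gives a common subsequence of length 8, and the DP table's final entry dp[12][15] is also 8, so no common subsequence is longer.

8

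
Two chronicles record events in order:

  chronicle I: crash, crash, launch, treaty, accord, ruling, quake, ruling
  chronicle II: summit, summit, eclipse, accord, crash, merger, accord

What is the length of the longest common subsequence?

2

One common subsequence of length 2: crash (chronicle I #1, chronicle II #5) → accord (chronicle I #5, chronicle II #7). dp[8][7] = 2 confirms this is the maximum.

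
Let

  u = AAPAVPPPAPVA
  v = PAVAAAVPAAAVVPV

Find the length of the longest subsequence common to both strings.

Taking A at u[1]=v[4]; then A at u[2]=v[5]; then A at u[4]=v[6]; then V at u[5]=v[7]; then P at u[6]=v[8]; then A at u[9]=v[11]; then P at u[10]=v[14]; then V at u[11]=v[15] gives a common subsequence of length 8. The LCS DP gives dp[12][15] = 8, so this is optimal.

8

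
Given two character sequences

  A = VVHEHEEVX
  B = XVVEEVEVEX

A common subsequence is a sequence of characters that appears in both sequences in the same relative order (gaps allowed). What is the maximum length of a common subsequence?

Pick V at A[1]=B[2] → V at A[2]=B[3] → E at A[4]=B[4] → E at A[6]=B[5] → E at A[7]=B[7] → V at A[8]=B[8] → X at A[9]=B[10]; all 7 characters appear in both, in order. The LCS DP gives dp[9][10] = 7, so this is optimal.

7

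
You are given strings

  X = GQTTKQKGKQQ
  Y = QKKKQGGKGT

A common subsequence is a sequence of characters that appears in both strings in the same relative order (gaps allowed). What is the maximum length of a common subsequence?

5

Pick Q at X[2]=Y[1]; then K at X[5]=Y[4]; then Q at X[6]=Y[5]; then K at X[7]=Y[8]; then G at X[8]=Y[9]; all 5 characters appear in both, in order. dp[11][10] = 5 confirms this is the maximum.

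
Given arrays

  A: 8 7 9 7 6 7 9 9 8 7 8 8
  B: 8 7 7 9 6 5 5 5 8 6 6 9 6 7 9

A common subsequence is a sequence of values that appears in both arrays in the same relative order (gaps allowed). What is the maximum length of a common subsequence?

6

Match 8 [1,1] → 7 [2,3] → 9 [3,12] → 6 [5,13] → 7 [6,14] → 9 [8,15] — 6 values in the same relative order in both. Since dp[12][15] = 6, nothing longer is possible.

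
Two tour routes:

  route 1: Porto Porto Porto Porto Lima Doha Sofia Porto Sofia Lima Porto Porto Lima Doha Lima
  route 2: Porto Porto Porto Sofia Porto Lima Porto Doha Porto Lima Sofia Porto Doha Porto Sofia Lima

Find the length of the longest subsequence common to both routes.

11

Pick Porto at route 1[1]=route 2[1]; then Porto at route 1[2]=route 2[2]; then Porto at route 1[3]=route 2[3]; then Porto at route 1[4]=route 2[5]; then Lima at route 1[5]=route 2[6]; then Doha at route 1[6]=route 2[8]; then Porto at route 1[8]=route 2[9]; then Sofia at route 1[9]=route 2[11]; then Porto at route 1[11]=route 2[12]; then Porto at route 1[12]=route 2[14]; then Lima at route 1[15]=route 2[16]; all 11 stops appear in both, in order, and the DP table's final entry dp[15][16] is also 11, so no common subsequence is longer.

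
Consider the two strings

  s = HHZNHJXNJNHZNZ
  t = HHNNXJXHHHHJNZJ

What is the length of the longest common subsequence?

8

Pick H (s #1, t #1), H (s #2, t #2), N (s #4, t #4), J (s #6, t #6), X (s #7, t #7), J (s #9, t #12), N (s #10, t #13), Z (s #12, t #14); all 8 characters appear in both, in order. dp[14][15] = 8 confirms this is the maximum.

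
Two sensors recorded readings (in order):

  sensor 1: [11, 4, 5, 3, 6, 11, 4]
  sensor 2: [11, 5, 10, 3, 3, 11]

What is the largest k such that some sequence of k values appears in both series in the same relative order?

Let dp[i][j] be the LCS length of the first i values of sensor 1 and the first j values of sensor 2. dp[i][j] = dp[i-1][j-1]+1 when the i-th and j-th values match, else max(dp[i-1][j], dp[i][j-1]).
    · 11  5 10  3  3 11
 ·  0  0  0  0  0  0  0
11  0  1  1  1  1  1  1
 4  0  1  1  1  1  1  1
 5  0  1  2  2  2  2  2
 3  0  1  2  2  3  3  3
 6  0  1  2  2  3  3  3
11  0  1  2  2  3  3  4
 4  0  1  2  2  3  3  4
dp[7][6] = 4. One LCS (by backtracking along matches): 11, 5, 3, 11.

4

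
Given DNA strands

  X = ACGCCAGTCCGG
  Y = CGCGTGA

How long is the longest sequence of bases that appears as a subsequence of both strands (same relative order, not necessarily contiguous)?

6

Match C at X[2]=Y[1], then G at X[3]=Y[2], then C at X[5]=Y[3], then G at X[7]=Y[4], then T at X[8]=Y[5], then G at X[11]=Y[6] — 6 bases in the same relative order in both. Since dp[12][7] = 6, nothing longer is possible.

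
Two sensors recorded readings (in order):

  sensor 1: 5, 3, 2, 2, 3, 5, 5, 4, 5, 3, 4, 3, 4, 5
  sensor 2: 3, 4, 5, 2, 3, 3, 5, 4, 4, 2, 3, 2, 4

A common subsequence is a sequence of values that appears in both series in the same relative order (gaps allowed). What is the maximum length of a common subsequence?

8

Pick 5 at sensor 1[1]=sensor 2[3], 3 at sensor 1[2]=sensor 2[5], 3 at sensor 1[5]=sensor 2[6], 5 at sensor 1[7]=sensor 2[7], 4 at sensor 1[8]=sensor 2[8], 4 at sensor 1[11]=sensor 2[9], 3 at sensor 1[12]=sensor 2[11], 4 at sensor 1[13]=sensor 2[13]; all 8 values appear in both, in order, and the DP table's final entry dp[14][13] is also 8, so no common subsequence is longer.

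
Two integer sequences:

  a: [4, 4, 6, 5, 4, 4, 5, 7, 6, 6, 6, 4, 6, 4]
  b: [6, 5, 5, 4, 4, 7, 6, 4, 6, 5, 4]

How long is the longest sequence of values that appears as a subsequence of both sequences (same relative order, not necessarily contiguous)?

One common subsequence of length 9: 6 at a[3]=b[1] → 5 at a[4]=b[3] → 4 at a[5]=b[4] → 4 at a[6]=b[5] → 7 at a[8]=b[6] → 6 at a[11]=b[7] → 4 at a[12]=b[8] → 6 at a[13]=b[9] → 4 at a[14]=b[11]. Since dp[14][11] = 9, nothing longer is possible.

9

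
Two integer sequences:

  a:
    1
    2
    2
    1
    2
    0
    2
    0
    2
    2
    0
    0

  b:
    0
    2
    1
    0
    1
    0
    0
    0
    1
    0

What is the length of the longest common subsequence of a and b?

6

Taking 1 at a[1]=b[3], then 1 at a[4]=b[5], then 0 at a[6]=b[6], then 0 at a[8]=b[7], then 0 at a[11]=b[8], then 0 at a[12]=b[10] gives a common subsequence of length 6, and the DP table's final entry dp[12][10] is also 6, so no common subsequence is longer.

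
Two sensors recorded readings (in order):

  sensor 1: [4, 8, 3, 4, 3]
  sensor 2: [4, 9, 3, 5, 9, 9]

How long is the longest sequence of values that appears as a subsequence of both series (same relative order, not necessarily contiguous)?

2

Let dp[i][j] be the LCS length of the first i values of sensor 1 and the first j values of sensor 2. dp[i][j] = dp[i-1][j-1]+1 when the i-th and j-th values match, else max(dp[i-1][j], dp[i][j-1]).
    ·  4  9  3  5  9  9
 ·  0  0  0  0  0  0  0
 4  0  1  1  1  1  1  1
 8  0  1  1  1  1  1  1
 3  0  1  1  2  2  2  2
 4  0  1  1  2  2  2  2
 3  0  1  1  2  2  2  2
dp[5][6] = 2. One LCS (by backtracking along matches): 4, 3.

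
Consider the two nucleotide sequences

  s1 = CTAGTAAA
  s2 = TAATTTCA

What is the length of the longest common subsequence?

4

Let dp[i][j] be the LCS length of the first i bases of s1 and the first j bases of s2. dp[i][j] = dp[i-1][j-1]+1 when the i-th and j-th bases match, else max(dp[i-1][j], dp[i][j-1]).
    ·  T  A  A  T  T  T  C  A
 ·  0  0  0  0  0  0  0  0  0
 C  0  0  0  0  0  0  0  1  1
 T  0  1  1  1  1  1  1  1  1
 A  0  1  2  2  2  2  2  2  2
 G  0  1  2  2  2  2  2  2  2
 T  0  1  2  2  3  3  3  3  3
 A  0  1  2  3  3  3  3  3  4
 A  0  1  2  3  3  3  3  3  4
 A  0  1  2  3  3  3  3  3  4
dp[8][8] = 4. One LCS (by backtracking along matches): TATA.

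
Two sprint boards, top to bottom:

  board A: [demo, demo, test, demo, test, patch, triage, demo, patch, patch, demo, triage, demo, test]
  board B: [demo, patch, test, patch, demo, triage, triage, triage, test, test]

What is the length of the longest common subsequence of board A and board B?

6

One common subsequence of length 6: demo (board A #1, board B #1); then test (board A #3, board B #3); then demo (board A #4, board B #5); then triage (board A #7, board B #7); then triage (board A #12, board B #8); then test (board A #14, board B #10). The LCS DP gives dp[14][10] = 6, so this is optimal.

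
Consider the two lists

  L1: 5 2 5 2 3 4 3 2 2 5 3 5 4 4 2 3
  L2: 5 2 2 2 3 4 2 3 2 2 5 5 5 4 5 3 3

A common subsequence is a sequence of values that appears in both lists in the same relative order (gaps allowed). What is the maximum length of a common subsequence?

12

Taking 5 (L1 #1, L2 #1); then 2 (L1 #2, L2 #3); then 2 (L1 #4, L2 #4); then 3 (L1 #5, L2 #5); then 4 (L1 #6, L2 #6); then 3 (L1 #7, L2 #8); then 2 (L1 #8, L2 #9); then 2 (L1 #9, L2 #10); then 5 (L1 #10, L2 #12); then 5 (L1 #12, L2 #13); then 4 (L1 #13, L2 #14); then 3 (L1 #16, L2 #17) gives a common subsequence of length 12, and the DP table's final entry dp[16][17] is also 12, so no common subsequence is longer.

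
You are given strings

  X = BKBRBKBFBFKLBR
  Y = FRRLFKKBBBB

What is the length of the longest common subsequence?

5

Match K (X #2, Y #7); then B (X #5, Y #8); then B (X #7, Y #9); then B (X #9, Y #10); then B (X #13, Y #11) — 5 characters in the same relative order in both. dp[14][11] = 5 confirms this is the maximum.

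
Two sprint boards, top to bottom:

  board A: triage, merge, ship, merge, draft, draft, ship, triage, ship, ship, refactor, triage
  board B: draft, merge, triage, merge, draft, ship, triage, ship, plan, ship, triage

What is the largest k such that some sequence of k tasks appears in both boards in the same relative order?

One common subsequence of length 8: triage [1,3] → merge [4,4] → draft [6,5] → ship [7,6] → triage [8,7] → ship [9,8] → ship [10,10] → triage [12,11], and the DP table's final entry dp[12][11] is also 8, so no common subsequence is longer.

8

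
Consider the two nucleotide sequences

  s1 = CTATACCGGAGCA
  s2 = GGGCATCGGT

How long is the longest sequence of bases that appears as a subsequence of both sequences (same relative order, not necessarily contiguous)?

Let dp[i][j] be the LCS length of the first i bases of s1 and the first j bases of s2. dp[i][j] = dp[i-1][j-1]+1 when the i-th and j-th bases match, else max(dp[i-1][j], dp[i][j-1]).
    ·  G  G  G  C  A  T  C  G  G  T
 ·  0  0  0  0  0  0  0  0  0  0  0
 C  0  0  0  0  1  1  1  1  1  1  1
 T  0  0  0  0  1  1  2  2  2  2  2
 A  0  0  0  0  1  2  2  2  2  2  2
 T  0  0  0  0  1  2  3  3  3  3  3
 A  0  0  0  0  1  2  3  3  3  3  3
 C  0  0  0  0  1  2  3  4  4  4  4
 C  0  0  0  0  1  2  3  4  4  4  4
 G  0  1  1  1  1  2  3  4  5  5  5
 G  0  1  2  2  2  2  3  4  5  6  6
 A  0  1  2  2  2  3  3  4  5  6  6
 G  0  1  2  3  3  3  3  4  5  6  6
 C  0  1  2  3  4  4  4  4  5  6  6
 A  0  1  2  3  4  5  5  5  5  6  6
dp[13][10] = 6. One LCS (by backtracking along matches): CATCGG.

6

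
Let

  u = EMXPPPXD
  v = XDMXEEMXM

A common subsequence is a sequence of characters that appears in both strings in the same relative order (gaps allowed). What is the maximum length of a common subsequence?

Pick E [1,6]; then M [2,7]; then X [3,8]; all 3 characters appear in both, in order. Since dp[8][9] = 3, nothing longer is possible.

3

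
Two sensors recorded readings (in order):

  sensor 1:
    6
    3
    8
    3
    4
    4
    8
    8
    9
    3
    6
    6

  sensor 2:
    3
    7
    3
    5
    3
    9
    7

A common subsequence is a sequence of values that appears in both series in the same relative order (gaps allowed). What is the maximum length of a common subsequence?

3

Let dp[i][j] be the LCS length of the first i values of sensor 1 and the first j values of sensor 2. dp[i][j] = dp[i-1][j-1]+1 when the i-th and j-th values match, else max(dp[i-1][j], dp[i][j-1]).
    ·  3  7  3  5  3  9  7
 ·  0  0  0  0  0  0  0  0
 6  0  0  0  0  0  0  0  0
 3  0  1  1  1  1  1  1  1
 8  0  1  1  1  1  1  1  1
 3  0  1  1  2  2  2  2  2
 4  0  1  1  2  2  2  2  2
 4  0  1  1  2  2  2  2  2
 8  0  1  1  2  2  2  2  2
 8  0  1  1  2  2  2  2  2
 9  0  1  1  2  2  2  3  3
 3  0  1  1  2  2  3  3  3
 6  0  1  1  2  2  3  3  3
 6  0  1  1  2  2  3  3  3
dp[12][7] = 3. One LCS (by backtracking along matches): 3, 3, 9.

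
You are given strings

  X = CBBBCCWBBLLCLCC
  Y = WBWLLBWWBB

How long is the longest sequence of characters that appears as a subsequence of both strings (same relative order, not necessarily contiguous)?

5

One common subsequence of length 5: B (X #2, Y #2) → B (X #3, Y #6) → W (X #7, Y #8) → B (X #8, Y #9) → B (X #9, Y #10). dp[15][10] = 5 confirms this is the maximum.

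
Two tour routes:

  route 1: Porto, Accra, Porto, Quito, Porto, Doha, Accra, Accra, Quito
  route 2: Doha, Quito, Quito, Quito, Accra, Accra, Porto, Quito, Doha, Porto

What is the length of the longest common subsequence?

4

Taking Accra (route 1 #2, route 2 #6) → Porto (route 1 #3, route 2 #7) → Quito (route 1 #4, route 2 #8) → Porto (route 1 #5, route 2 #10) gives a common subsequence of length 4, and the DP table's final entry dp[9][10] is also 4, so no common subsequence is longer.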